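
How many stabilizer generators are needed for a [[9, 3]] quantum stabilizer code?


For an [[n,k]] stabilizer code:
Number of stabilizer generators = n - k
= 9 - 3
= 6

6


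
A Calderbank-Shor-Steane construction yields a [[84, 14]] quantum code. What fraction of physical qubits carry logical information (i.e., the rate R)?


Code rate R = k/n
= 14/84
= 0.1667

0.1667


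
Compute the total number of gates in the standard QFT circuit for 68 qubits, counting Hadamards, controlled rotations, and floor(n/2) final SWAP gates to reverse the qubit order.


Hadamard gates: 68
Controlled rotations: n*(n-1)/2 = 68*67/2 = 2278
SWAP gates: floor(n/2) = floor(68/2) = 34
Total = 68 + 2278 + 34
= 2380

2380


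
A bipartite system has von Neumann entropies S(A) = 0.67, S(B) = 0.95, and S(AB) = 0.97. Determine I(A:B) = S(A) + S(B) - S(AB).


I(A:B) = S(A) + S(B) - S(AB)
= 0.67 + 0.95 - 0.97
= 0.6500

0.6500


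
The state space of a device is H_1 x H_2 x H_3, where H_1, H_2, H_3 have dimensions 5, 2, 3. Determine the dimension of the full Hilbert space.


dim(H_1 x H_2 x H_3) = 5 * 2 * 3
= 10 * 3
= 30

30


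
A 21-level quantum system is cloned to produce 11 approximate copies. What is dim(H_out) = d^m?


Output space = H^(tensor 11) where dim(H) = 21
dim = 21^11
= 441 (after 2 factors)
= 9261 (after 3 factors)
= 194481 (after 4 factors)
= 4084101 (after 5 factors)
= 85766121 (after 6 factors)
= 1801088541 (after 7 factors)
= 37822859361 (after 8 factors)
= 794280046581 (after 9 factors)
= 16679880978201 (after 10 factors)
= 350277500542221 (after 11 factors)
= 350277500542221

350277500542221


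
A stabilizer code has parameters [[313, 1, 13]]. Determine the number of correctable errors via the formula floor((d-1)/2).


Code parameters: [[313, 1, 13]], distance d = 13.
Number of correctable errors = floor((d-1)/2)
= floor((13 - 1)/2)
= floor(12/2)
= 6

6


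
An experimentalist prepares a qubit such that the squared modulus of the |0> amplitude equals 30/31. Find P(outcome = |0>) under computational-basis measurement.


|alpha|^2 = 30/31 = 0.9677
|beta|^2 = 1 - 30/31 = 1/31 = 0.0323
P(|0>) = |alpha|^2 = 0.9677

0.9677


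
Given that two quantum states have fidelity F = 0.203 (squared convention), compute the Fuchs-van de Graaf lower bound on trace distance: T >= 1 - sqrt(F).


Fuchs-van de Graaf (squared-fidelity convention): 1 - sqrt(F) <= T <= sqrt(1 - F).
Lower bound: T >= 1 - sqrt(F)
sqrt(F) = sqrt(0.203) = 0.4506
T >= 1 - 0.4506
T >= 0.5494

0.5494


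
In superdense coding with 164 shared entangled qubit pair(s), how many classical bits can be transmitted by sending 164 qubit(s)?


Superdense coding allows 2 classical bits per shared entangled pair.
164 pair(s) -> 2 * 164 = 328 classical bits

328


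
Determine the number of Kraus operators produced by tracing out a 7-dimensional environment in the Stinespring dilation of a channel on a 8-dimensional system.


Tracing out the environment in an orthonormal basis {|i>_E} gives Kraus operators K_i = <i|_E U |0>_E.
Number of Kraus operators = dim(H_env) = d_env
= 7

7


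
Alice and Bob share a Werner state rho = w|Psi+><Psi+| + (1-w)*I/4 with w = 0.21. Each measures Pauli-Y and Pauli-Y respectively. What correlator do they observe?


|Psi+> = (|01> + |10>)/sqrt(2)
For the pure Bell state, <Y_A Y_B> = +1 (Bell-state Pauli correlator).
The maximally-mixed part I/4 has tr(I/4 * P tensor P) = 0 for any traceless Pauli P.
So <Y_A Y_B>_rho = w * (+1) + (1 - w) * 0
= 0.21 * (+1)
= 0.2100

0.2100


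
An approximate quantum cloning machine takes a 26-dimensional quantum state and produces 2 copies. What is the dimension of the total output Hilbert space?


Output space = H^(tensor 2) where dim(H) = 26
dim = 26^2
= 676

676


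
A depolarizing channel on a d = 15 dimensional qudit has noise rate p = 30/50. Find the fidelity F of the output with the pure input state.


F = (1-p) + p/d
= (1 - 0.6000) + 0.6000/15
= 0.4000 + 0.0400
= 0.4400

0.4400


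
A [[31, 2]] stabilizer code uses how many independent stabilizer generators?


For an [[n,k]] stabilizer code:
Number of stabilizer generators = n - k
= 31 - 2
= 29

29


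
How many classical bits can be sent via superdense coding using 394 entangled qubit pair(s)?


Superdense coding allows 2 classical bits per shared entangled pair.
394 pair(s) -> 2 * 394 = 788 classical bits

788


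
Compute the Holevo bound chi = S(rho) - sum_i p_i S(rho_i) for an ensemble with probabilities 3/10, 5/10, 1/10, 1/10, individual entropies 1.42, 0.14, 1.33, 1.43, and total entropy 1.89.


chi = S(rho) - sum_i p_i * S(rho_i)
Weighted entropy = 3/10 * 1.42 + 5/10 * 0.14 + 1/10 * 1.33 + 1/10 * 1.43
= 0.7720
chi = 1.89 - 0.7720
= 1.1180

1.1180


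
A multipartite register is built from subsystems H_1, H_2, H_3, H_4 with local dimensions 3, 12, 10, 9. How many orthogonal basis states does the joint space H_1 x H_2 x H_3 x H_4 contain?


dim(H_1 x H_2 x H_3 x H_4) = 3 * 12 * 10 * 9
= 36 * 10 * 9
= 360 * 9
= 3240

3240


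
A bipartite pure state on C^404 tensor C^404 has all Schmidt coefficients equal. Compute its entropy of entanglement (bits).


For a maximally entangled state in d x d:
S = log2(d) = log2(404)
= 8.6582

8.6582


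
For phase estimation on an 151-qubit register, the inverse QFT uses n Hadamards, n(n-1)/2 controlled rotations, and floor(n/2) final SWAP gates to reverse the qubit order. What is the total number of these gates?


Hadamard gates: 151
Controlled rotations: n*(n-1)/2 = 151*150/2 = 11325
SWAP gates: floor(n/2) = floor(151/2) = 75
Total = 151 + 11325 + 75
= 11551

11551


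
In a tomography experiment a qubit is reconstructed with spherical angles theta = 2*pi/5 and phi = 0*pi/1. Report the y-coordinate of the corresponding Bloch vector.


theta = 1.2566, phi = 0.0000
r_y = sin(theta)*sin(phi) = 0.9511 * 0.0000
r_y = 0.0000

0.0000


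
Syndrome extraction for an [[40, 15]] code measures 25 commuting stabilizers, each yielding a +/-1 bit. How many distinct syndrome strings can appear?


Each stabilizer generator gives a binary (+1 or -1) measurement outcome.
With 25 independent generators:
Total syndromes = 2^25
= 33554432

33554432


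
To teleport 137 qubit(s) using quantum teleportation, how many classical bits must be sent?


Quantum teleportation requires 2 classical bits per qubit teleported.
137 qubit(s) -> 2 * 137 = 274 classical bits

274


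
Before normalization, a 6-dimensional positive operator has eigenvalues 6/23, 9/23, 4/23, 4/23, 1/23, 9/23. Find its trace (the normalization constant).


tr(M) = sum of eigenvalues
= 6/23 + 9/23 + 4/23 + 4/23 + 1/23 + 9/23
= 33/23
= 1.4348

1.4348


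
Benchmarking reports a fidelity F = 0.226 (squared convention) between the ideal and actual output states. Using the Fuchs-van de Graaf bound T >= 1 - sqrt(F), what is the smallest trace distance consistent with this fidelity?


Fuchs-van de Graaf (squared-fidelity convention): 1 - sqrt(F) <= T <= sqrt(1 - F).
Lower bound: T >= 1 - sqrt(F)
sqrt(F) = sqrt(0.226) = 0.4754
T >= 1 - 0.4754
T >= 0.5246

0.5246


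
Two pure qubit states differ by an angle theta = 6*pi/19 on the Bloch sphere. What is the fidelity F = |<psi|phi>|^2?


For states separated by angle theta on Bloch sphere:
F = cos^2(theta/2)
theta = 6*pi/19 = 0.9921
theta/2 = 0.4960
cos(theta/2) = 0.8795
F = 0.7735

0.7735


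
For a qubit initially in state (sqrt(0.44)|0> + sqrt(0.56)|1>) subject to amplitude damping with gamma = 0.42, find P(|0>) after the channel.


For amplitude damping with parameter gamma on state sqrt(a)|0> + sqrt(b)|1>:
alpha^2 = 0.44, beta^2 = 0.56
P(|0>) = alpha^2 + gamma * beta^2
= 0.44 + 0.42 * 0.56
= 0.44 + 0.2352
= 0.6752

0.6752


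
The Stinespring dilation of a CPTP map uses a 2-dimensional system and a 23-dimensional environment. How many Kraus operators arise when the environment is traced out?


Tracing out the environment in an orthonormal basis {|i>_E} gives Kraus operators K_i = <i|_E U |0>_E.
Number of Kraus operators = dim(H_env) = d_env
= 23

23


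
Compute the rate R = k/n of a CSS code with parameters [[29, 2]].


Code rate R = k/n
= 2/29
= 0.0690

0.0690


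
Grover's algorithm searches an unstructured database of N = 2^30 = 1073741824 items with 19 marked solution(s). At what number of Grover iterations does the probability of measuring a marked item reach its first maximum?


After j Grover iterations the success probability is P(j) = sin^2((2j+1)*theta), where sin(theta) = sqrt(k/N).
N = 2^30 = 1073741824, k = 19
sin(theta) = sqrt(k/N) = 0.000133023039
theta = arcsin(sqrt(k/N)) = 0.0001330230394 rad
P(j) reaches its first maximum when (2j+1)*theta is as close as possible to pi/2, i.e. j = round(pi/(4*theta) - 1/2).
pi/(4*theta) - 1/2 = 5903.7266
(For comparison, the common estimate pi/4 * sqrt(N/k) = 5904.2266; the exact maximiser is used here.)
Optimal iterations = 5904

5904


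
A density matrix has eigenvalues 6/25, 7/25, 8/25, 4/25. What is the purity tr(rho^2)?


tr(rho^2) = sum of eigenvalues squared
= (6/25)^2 + (7/25)^2 + (8/25)^2 + (4/25)^2
= (36 + 49 + 64 + 16) / 625
= 165/625
= 0.2640

0.2640


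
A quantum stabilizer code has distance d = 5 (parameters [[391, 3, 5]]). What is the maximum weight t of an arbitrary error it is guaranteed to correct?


Code parameters: [[391, 3, 5]], distance d = 5.
Number of correctable errors = floor((d-1)/2)
= floor((5 - 1)/2)
= floor(4/2)
= 2

2


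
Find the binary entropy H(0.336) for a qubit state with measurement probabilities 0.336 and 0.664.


S = -p*log2(p) - (1-p)*log2(1-p)
p = 0.3360, 1-p = 0.6640
= -0.3360 * log2(0.3360) - 0.6640 * log2(0.6640)
= -(-0.5287) - (-0.3923)
= 0.9209

0.9209


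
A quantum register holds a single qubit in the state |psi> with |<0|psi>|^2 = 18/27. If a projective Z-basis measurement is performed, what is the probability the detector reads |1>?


|alpha|^2 = 18/27 = 0.6667
|beta|^2 = 1 - 18/27 = 9/27 = 0.3333
P(|1>) = |beta|^2 = 0.3333

0.3333


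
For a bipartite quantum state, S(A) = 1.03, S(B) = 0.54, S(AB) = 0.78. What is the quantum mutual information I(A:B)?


I(A:B) = S(A) + S(B) - S(AB)
= 1.03 + 0.54 - 0.78
= 0.7900

0.7900


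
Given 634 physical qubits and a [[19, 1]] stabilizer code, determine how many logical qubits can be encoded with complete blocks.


Each code block uses 19 physical qubits for 1 logical qubit(s).
Number of complete blocks = floor(634 / 19) = 33
Logical qubits = 33 * 1
= 33

33


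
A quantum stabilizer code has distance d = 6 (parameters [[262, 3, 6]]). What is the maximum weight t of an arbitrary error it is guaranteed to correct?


Code parameters: [[262, 3, 6]], distance d = 6.
Number of correctable errors = floor((d-1)/2)
= floor((6 - 1)/2)
= floor(5/2)
= 2

2


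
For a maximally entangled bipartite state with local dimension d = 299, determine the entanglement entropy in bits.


For a maximally entangled state in d x d:
S = log2(d) = log2(299)
= 8.2240

8.2240


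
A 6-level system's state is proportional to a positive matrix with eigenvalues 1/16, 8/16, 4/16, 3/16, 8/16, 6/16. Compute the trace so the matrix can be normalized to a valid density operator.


tr(M) = sum of eigenvalues
= 1/16 + 8/16 + 4/16 + 3/16 + 8/16 + 6/16
= 30/16
= 1.8750

1.8750


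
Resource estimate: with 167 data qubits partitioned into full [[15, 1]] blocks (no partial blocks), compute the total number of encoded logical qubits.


Each code block uses 15 physical qubits for 1 logical qubit(s).
Number of complete blocks = floor(167 / 15) = 11
Logical qubits = 11 * 1
= 11

11


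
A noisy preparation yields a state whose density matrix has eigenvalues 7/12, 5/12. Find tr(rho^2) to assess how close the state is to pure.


tr(rho^2) = sum of eigenvalues squared
= (7/12)^2 + (5/12)^2
= (49 + 25) / 144
= 74/144
= 0.5139

0.5139


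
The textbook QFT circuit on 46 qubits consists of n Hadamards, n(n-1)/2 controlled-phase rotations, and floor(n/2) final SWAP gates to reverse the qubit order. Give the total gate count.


Hadamard gates: 46
Controlled rotations: n*(n-1)/2 = 46*45/2 = 1035
SWAP gates: floor(n/2) = floor(46/2) = 23
Total = 46 + 1035 + 23
= 1104

1104


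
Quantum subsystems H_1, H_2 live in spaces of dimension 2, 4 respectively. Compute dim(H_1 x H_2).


dim(H_1 x H_2) = 2 * 4
= 8

8


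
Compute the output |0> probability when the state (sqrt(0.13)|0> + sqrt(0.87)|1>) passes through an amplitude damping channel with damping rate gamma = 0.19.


For amplitude damping with parameter gamma on state sqrt(a)|0> + sqrt(b)|1>:
alpha^2 = 0.13, beta^2 = 0.87
P(|0>) = alpha^2 + gamma * beta^2
= 0.13 + 0.19 * 0.87
= 0.13 + 0.1653
= 0.2953

0.2953


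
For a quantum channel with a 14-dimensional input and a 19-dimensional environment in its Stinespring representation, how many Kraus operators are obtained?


Tracing out the environment in an orthonormal basis {|i>_E} gives Kraus operators K_i = <i|_E U |0>_E.
Number of Kraus operators = dim(H_env) = d_env
= 19

19


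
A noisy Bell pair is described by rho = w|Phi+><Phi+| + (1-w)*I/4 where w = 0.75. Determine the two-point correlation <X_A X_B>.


|Phi+> = (|00> + |11>)/sqrt(2)
For the pure Bell state, <X_A X_B> = +1 (Bell-state Pauli correlator).
The maximally-mixed part I/4 has tr(I/4 * P tensor P) = 0 for any traceless Pauli P.
So <X_A X_B>_rho = w * (+1) + (1 - w) * 0
= 0.75 * (+1)
= 0.7500

0.7500


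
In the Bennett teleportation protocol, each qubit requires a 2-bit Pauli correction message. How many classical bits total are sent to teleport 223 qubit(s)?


Quantum teleportation requires 2 classical bits per qubit teleported.
223 qubit(s) -> 2 * 223 = 446 classical bits

446


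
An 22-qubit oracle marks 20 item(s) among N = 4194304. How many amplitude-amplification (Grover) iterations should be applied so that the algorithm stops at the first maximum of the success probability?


After j Grover iterations the success probability is P(j) = sin^2((2j+1)*theta), where sin(theta) = sqrt(k/N).
N = 2^22 = 4194304, k = 20
sin(theta) = sqrt(k/N) = 0.002183660134
theta = arcsin(sqrt(k/N)) = 0.00218366187 rad
P(j) reaches its first maximum when (2j+1)*theta is as close as possible to pi/2, i.e. j = round(pi/(4*theta) - 1/2).
pi/(4*theta) - 1/2 = 359.1702
(For comparison, the common estimate pi/4 * sqrt(N/k) = 359.6705; the exact maximiser is used here.)
Optimal iterations = 359

359


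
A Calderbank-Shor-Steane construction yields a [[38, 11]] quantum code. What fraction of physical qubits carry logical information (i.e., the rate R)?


Code rate R = k/n
= 11/38
= 0.2895

0.2895


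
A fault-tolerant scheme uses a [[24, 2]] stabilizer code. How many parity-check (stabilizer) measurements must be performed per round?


For an [[n,k]] stabilizer code:
Number of stabilizer generators = n - k
= 24 - 2
= 22

22


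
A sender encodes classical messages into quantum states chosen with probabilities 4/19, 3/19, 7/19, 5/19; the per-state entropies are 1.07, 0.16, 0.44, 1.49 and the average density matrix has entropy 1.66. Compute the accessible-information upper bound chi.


chi = S(rho) - sum_i p_i * S(rho_i)
Weighted entropy = 4/19 * 1.07 + 3/19 * 0.16 + 7/19 * 0.44 + 5/19 * 1.49
= 0.8047
chi = 1.66 - 0.8047
= 0.8553

0.8553


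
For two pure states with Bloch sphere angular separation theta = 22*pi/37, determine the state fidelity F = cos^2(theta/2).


For states separated by angle theta on Bloch sphere:
F = cos^2(theta/2)
theta = 22*pi/37 = 1.8680
theta/2 = 0.9340
cos(theta/2) = 0.5946
F = 0.3536

0.3536


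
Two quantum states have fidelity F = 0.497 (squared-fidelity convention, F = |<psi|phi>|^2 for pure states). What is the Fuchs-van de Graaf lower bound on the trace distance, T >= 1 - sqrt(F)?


Fuchs-van de Graaf (squared-fidelity convention): 1 - sqrt(F) <= T <= sqrt(1 - F).
Lower bound: T >= 1 - sqrt(F)
sqrt(F) = sqrt(0.497) = 0.7050
T >= 1 - 0.7050
T >= 0.2950

0.2950


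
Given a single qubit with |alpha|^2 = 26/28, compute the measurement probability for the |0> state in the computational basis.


|alpha|^2 = 26/28 = 0.9286
|beta|^2 = 1 - 26/28 = 2/28 = 0.0714
P(|0>) = |alpha|^2 = 0.9286

0.9286


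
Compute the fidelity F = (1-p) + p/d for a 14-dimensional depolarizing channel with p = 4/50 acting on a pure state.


F = (1-p) + p/d
= (1 - 0.0800) + 0.0800/14
= 0.9200 + 0.0057
= 0.9257

0.9257


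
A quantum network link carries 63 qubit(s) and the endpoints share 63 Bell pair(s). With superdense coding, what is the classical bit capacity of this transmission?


Superdense coding allows 2 classical bits per shared entangled pair.
63 pair(s) -> 2 * 63 = 126 classical bits

126


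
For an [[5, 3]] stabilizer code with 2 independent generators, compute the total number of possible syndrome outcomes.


Each stabilizer generator gives a binary (+1 or -1) measurement outcome.
With 2 independent generators:
Total syndromes = 2^2
= 4

4


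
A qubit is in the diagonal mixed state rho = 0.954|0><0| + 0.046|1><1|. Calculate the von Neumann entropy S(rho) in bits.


S = -p*log2(p) - (1-p)*log2(1-p)
p = 0.9540, 1-p = 0.0460
= -0.9540 * log2(0.9540) - 0.0460 * log2(0.0460)
= -(-0.0648) - (-0.2043)
= 0.2692

0.2692


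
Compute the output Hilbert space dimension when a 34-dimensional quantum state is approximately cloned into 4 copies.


Output space = H^(tensor 4) where dim(H) = 34
dim = 34^4
= 1156 (after 2 factors)
= 39304 (after 3 factors)
= 1336336 (after 4 factors)
= 1336336

1336336


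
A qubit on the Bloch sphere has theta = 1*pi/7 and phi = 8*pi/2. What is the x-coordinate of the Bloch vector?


theta = 0.4488, phi = 12.5664
r_x = sin(theta)*cos(phi) = 0.4339 * 1.0000
r_x = 0.4339

0.4339


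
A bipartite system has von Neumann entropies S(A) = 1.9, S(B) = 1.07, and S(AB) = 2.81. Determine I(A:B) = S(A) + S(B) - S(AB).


I(A:B) = S(A) + S(B) - S(AB)
= 1.9 + 1.07 - 2.81
= 0.1600

0.1600


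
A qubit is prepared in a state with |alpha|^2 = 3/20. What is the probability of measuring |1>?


|alpha|^2 = 3/20 = 0.1500
|beta|^2 = 1 - 3/20 = 17/20 = 0.8500
P(|1>) = |beta|^2 = 0.8500

0.8500


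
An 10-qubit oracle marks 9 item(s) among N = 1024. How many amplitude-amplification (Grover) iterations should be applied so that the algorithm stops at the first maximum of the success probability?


After j Grover iterations the success probability is P(j) = sin^2((2j+1)*theta), where sin(theta) = sqrt(k/N).
N = 2^10 = 1024, k = 9
sin(theta) = sqrt(k/N) = 0.09375
theta = arcsin(sqrt(k/N)) = 0.09388787511 rad
P(j) reaches its first maximum when (2j+1)*theta is as close as possible to pi/2, i.e. j = round(pi/(4*theta) - 1/2).
pi/(4*theta) - 1/2 = 7.8653
(For comparison, the common estimate pi/4 * sqrt(N/k) = 8.3776; the exact maximiser is used here.)
Optimal iterations = 8

8


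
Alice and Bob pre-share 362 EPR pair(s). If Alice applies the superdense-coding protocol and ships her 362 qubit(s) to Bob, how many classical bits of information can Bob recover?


Superdense coding allows 2 classical bits per shared entangled pair.
362 pair(s) -> 2 * 362 = 724 classical bits

724


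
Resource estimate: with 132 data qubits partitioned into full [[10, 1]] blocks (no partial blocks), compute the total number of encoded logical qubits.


Each code block uses 10 physical qubits for 1 logical qubit(s).
Number of complete blocks = floor(132 / 10) = 13
Logical qubits = 13 * 1
= 13

13


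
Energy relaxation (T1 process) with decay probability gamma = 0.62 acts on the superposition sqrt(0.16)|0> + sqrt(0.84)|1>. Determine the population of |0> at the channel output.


For amplitude damping with parameter gamma on state sqrt(a)|0> + sqrt(b)|1>:
alpha^2 = 0.16, beta^2 = 0.84
P(|0>) = alpha^2 + gamma * beta^2
= 0.16 + 0.62 * 0.84
= 0.16 + 0.5208
= 0.6808

0.6808


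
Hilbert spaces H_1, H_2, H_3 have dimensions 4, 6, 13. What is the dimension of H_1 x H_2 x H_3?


dim(H_1 x H_2 x H_3) = 4 * 6 * 13
= 24 * 13
= 312

312


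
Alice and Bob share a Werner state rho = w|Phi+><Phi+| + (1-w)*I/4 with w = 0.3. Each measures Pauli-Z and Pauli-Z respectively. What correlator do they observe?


|Phi+> = (|00> + |11>)/sqrt(2)
For the pure Bell state, <Z_A Z_B> = +1 (Bell-state Pauli correlator).
The maximally-mixed part I/4 has tr(I/4 * P tensor P) = 0 for any traceless Pauli P.
So <Z_A Z_B>_rho = w * (+1) + (1 - w) * 0
= 0.3 * (+1)
= 0.3000

0.3000


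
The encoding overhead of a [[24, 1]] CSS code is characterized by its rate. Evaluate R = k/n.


Code rate R = k/n
= 1/24
= 0.0417

0.0417


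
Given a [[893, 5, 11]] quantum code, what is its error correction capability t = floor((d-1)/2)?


Code parameters: [[893, 5, 11]], distance d = 11.
Number of correctable errors = floor((d-1)/2)
= floor((11 - 1)/2)
= floor(10/2)
= 5

5


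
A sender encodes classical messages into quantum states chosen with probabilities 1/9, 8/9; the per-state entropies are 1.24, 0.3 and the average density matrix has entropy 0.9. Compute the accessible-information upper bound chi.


chi = S(rho) - sum_i p_i * S(rho_i)
Weighted entropy = 1/9 * 1.24 + 8/9 * 0.3
= 0.4044
chi = 0.9 - 0.4044
= 0.4956

0.4956


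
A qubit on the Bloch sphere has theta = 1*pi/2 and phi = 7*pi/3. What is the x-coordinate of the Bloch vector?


theta = 1.5708, phi = 7.3304
r_x = sin(theta)*cos(phi) = 1.0000 * 0.5000
r_x = 0.5000

0.5000


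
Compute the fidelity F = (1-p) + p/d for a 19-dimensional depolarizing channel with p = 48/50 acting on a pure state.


F = (1-p) + p/d
= (1 - 0.9600) + 0.9600/19
= 0.0400 + 0.0505
= 0.0905

0.0905


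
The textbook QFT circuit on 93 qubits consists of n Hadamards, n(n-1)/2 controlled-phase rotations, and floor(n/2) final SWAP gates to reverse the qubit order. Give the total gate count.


Hadamard gates: 93
Controlled rotations: n*(n-1)/2 = 93*92/2 = 4278
SWAP gates: floor(n/2) = floor(93/2) = 46
Total = 93 + 4278 + 46
= 4417

4417


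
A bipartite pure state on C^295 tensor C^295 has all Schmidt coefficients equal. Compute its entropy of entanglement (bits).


For a maximally entangled state in d x d:
S = log2(d) = log2(295)
= 8.2046

8.2046


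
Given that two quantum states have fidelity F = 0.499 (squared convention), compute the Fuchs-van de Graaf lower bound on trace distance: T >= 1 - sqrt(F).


Fuchs-van de Graaf (squared-fidelity convention): 1 - sqrt(F) <= T <= sqrt(1 - F).
Lower bound: T >= 1 - sqrt(F)
sqrt(F) = sqrt(0.499) = 0.7064
T >= 1 - 0.7064
T >= 0.2936

0.2936


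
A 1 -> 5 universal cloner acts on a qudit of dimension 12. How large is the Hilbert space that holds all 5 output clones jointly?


Output space = H^(tensor 5) where dim(H) = 12
dim = 12^5
= 144 (after 2 factors)
= 1728 (after 3 factors)
= 20736 (after 4 factors)
= 248832 (after 5 factors)
= 248832

248832


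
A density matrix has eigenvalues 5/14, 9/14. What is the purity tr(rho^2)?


tr(rho^2) = sum of eigenvalues squared
= (5/14)^2 + (9/14)^2
= (25 + 81) / 196
= 106/196
= 0.5408

0.5408


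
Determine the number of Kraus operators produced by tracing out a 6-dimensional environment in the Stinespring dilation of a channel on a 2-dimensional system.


Tracing out the environment in an orthonormal basis {|i>_E} gives Kraus operators K_i = <i|_E U |0>_E.
Number of Kraus operators = dim(H_env) = d_env
= 6

6


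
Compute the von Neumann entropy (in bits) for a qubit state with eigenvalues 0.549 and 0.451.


S = -p*log2(p) - (1-p)*log2(1-p)
p = 0.5490, 1-p = 0.4510
= -0.5490 * log2(0.5490) - 0.4510 * log2(0.4510)
= -(-0.4750) - (-0.5181)
= 0.9931

0.9931


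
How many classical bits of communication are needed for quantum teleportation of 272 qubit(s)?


Quantum teleportation requires 2 classical bits per qubit teleported.
272 qubit(s) -> 2 * 272 = 544 classical bits

544


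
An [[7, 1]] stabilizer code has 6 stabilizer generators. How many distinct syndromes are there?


Each stabilizer generator gives a binary (+1 or -1) measurement outcome.
With 6 independent generators:
Total syndromes = 2^6
= 64

64


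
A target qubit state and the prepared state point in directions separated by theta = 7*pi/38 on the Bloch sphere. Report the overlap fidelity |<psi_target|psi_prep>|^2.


For states separated by angle theta on Bloch sphere:
F = cos^2(theta/2)
theta = 7*pi/38 = 0.5787
theta/2 = 0.2894
cos(theta/2) = 0.9584
F = 0.9186

0.9186


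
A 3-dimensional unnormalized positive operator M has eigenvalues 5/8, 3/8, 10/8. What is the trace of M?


tr(M) = sum of eigenvalues
= 5/8 + 3/8 + 10/8
= 18/8
= 2.2500

2.2500


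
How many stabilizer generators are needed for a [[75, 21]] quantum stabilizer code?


For an [[n,k]] stabilizer code:
Number of stabilizer generators = n - k
= 75 - 21
= 54

54


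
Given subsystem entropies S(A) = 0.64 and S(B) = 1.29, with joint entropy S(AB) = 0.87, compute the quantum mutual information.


I(A:B) = S(A) + S(B) - S(AB)
= 0.64 + 1.29 - 0.87
= 1.0600

1.0600


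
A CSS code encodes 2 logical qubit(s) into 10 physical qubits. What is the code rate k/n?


Code rate R = k/n
= 2/10
= 0.2000

0.2000


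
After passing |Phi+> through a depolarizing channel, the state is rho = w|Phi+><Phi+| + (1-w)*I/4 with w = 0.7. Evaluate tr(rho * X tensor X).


|Phi+> = (|00> + |11>)/sqrt(2)
For the pure Bell state, <X_A X_B> = +1 (Bell-state Pauli correlator).
The maximally-mixed part I/4 has tr(I/4 * P tensor P) = 0 for any traceless Pauli P.
So <X_A X_B>_rho = w * (+1) + (1 - w) * 0
= 0.7 * (+1)
= 0.7000

0.7000


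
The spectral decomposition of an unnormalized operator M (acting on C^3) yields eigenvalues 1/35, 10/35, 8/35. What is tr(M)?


tr(M) = sum of eigenvalues
= 1/35 + 10/35 + 8/35
= 19/35
= 0.5429

0.5429


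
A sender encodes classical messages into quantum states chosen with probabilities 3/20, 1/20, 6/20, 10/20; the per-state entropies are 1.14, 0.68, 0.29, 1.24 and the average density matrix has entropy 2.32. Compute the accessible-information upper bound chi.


chi = S(rho) - sum_i p_i * S(rho_i)
Weighted entropy = 3/20 * 1.14 + 1/20 * 0.68 + 6/20 * 0.29 + 10/20 * 1.24
= 0.9120
chi = 2.32 - 0.9120
= 1.4080

1.4080


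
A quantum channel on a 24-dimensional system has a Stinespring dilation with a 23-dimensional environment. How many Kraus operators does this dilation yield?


Tracing out the environment in an orthonormal basis {|i>_E} gives Kraus operators K_i = <i|_E U |0>_E.
Number of Kraus operators = dim(H_env) = d_env
= 23

23


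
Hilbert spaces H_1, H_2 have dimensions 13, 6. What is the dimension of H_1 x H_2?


dim(H_1 x H_2) = 13 * 6
= 78

78


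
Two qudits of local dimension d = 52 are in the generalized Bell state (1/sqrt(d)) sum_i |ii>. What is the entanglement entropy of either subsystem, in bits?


For a maximally entangled state in d x d:
S = log2(d) = log2(52)
= 5.7004

5.7004


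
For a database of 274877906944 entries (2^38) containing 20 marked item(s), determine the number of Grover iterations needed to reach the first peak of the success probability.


After j Grover iterations the success probability is P(j) = sin^2((2j+1)*theta), where sin(theta) = sqrt(k/N).
N = 2^38 = 274877906944, k = 20
sin(theta) = sqrt(k/N) = 8.5299224e-06
theta = arcsin(sqrt(k/N)) = 8.5299224e-06 rad
P(j) reaches its first maximum when (2j+1)*theta is as close as possible to pi/2, i.e. j = round(pi/(4*theta) - 1/2).
pi/(4*theta) - 1/2 = 92075.1516
(For comparison, the common estimate pi/4 * sqrt(N/k) = 92075.6516; the exact maximiser is used here.)
Optimal iterations = 92075

92075


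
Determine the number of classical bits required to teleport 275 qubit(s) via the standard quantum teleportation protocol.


Quantum teleportation requires 2 classical bits per qubit teleported.
275 qubit(s) -> 2 * 275 = 550 classical bits

550


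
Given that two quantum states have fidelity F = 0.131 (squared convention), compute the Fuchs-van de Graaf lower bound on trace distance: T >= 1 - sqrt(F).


Fuchs-van de Graaf (squared-fidelity convention): 1 - sqrt(F) <= T <= sqrt(1 - F).
Lower bound: T >= 1 - sqrt(F)
sqrt(F) = sqrt(0.131) = 0.3619
T >= 1 - 0.3619
T >= 0.6381

0.6381


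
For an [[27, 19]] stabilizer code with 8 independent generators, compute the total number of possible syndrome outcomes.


Each stabilizer generator gives a binary (+1 or -1) measurement outcome.
With 8 independent generators:
Total syndromes = 2^8
= 256

256


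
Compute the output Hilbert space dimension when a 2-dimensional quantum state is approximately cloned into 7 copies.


Output space = H^(tensor 7) where dim(H) = 2
dim = 2^7
= 4 (after 2 factors)
= 8 (after 3 factors)
= 16 (after 4 factors)
= 32 (after 5 factors)
= 64 (after 6 factors)
= 128 (after 7 factors)
= 128

128


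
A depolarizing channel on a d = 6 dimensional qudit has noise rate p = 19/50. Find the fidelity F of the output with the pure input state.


F = (1-p) + p/d
= (1 - 0.3800) + 0.3800/6
= 0.6200 + 0.0633
= 0.6833

0.6833


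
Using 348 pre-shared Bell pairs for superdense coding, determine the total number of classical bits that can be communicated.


Superdense coding allows 2 classical bits per shared entangled pair.
348 pair(s) -> 2 * 348 = 696 classical bits

696


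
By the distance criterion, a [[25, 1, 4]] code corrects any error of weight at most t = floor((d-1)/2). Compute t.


Code parameters: [[25, 1, 4]], distance d = 4.
Number of correctable errors = floor((d-1)/2)
= floor((4 - 1)/2)
= floor(3/2)
= 1

1


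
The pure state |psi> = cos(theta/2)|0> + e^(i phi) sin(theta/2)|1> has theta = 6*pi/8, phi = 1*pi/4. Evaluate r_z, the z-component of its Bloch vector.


theta = 2.3562, phi = 0.7854
r_z = cos(theta) = -0.7071

-0.7071


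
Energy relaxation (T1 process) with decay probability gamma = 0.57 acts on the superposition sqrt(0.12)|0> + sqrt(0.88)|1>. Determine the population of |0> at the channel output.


For amplitude damping with parameter gamma on state sqrt(a)|0> + sqrt(b)|1>:
alpha^2 = 0.12, beta^2 = 0.88
P(|0>) = alpha^2 + gamma * beta^2
= 0.12 + 0.57 * 0.88
= 0.12 + 0.5016
= 0.6216

0.6216


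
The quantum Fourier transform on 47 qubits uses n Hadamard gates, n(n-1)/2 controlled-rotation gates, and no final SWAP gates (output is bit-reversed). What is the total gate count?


Hadamard gates: 47
Controlled rotations: n*(n-1)/2 = 47*46/2 = 1081
SWAP gates: 0 (omitted)
Total = 47 + 1081
= 1128

1128


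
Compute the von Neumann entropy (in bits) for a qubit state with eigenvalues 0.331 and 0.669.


S = -p*log2(p) - (1-p)*log2(1-p)
p = 0.3310, 1-p = 0.6690
= -0.3310 * log2(0.3310) - 0.6690 * log2(0.6690)
= -(-0.5280) - (-0.3880)
= 0.9159

0.9159


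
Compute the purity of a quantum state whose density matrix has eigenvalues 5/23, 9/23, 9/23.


tr(rho^2) = sum of eigenvalues squared
= (5/23)^2 + (9/23)^2 + (9/23)^2
= (25 + 81 + 81) / 529
= 187/529
= 0.3535

0.3535


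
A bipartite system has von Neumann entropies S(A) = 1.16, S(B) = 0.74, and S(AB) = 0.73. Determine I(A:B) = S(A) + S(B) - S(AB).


I(A:B) = S(A) + S(B) - S(AB)
= 1.16 + 0.74 - 0.73
= 1.1700

1.1700


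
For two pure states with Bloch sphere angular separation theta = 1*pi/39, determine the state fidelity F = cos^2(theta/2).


For states separated by angle theta on Bloch sphere:
F = cos^2(theta/2)
theta = 1*pi/39 = 0.0806
theta/2 = 0.0403
cos(theta/2) = 0.9992
F = 0.9984

0.9984


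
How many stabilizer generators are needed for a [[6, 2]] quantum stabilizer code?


For an [[n,k]] stabilizer code:
Number of stabilizer generators = n - k
= 6 - 2
= 4

4


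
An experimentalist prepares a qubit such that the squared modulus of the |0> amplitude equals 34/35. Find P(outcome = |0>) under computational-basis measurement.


|alpha|^2 = 34/35 = 0.9714
|beta|^2 = 1 - 34/35 = 1/35 = 0.0286
P(|0>) = |alpha|^2 = 0.9714

0.9714


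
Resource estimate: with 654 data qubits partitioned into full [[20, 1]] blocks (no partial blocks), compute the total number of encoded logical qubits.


Each code block uses 20 physical qubits for 1 logical qubit(s).
Number of complete blocks = floor(654 / 20) = 32
Logical qubits = 32 * 1
= 32

32


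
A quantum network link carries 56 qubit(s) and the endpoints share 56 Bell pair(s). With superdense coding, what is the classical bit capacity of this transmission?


Superdense coding allows 2 classical bits per shared entangled pair.
56 pair(s) -> 2 * 56 = 112 classical bits

112


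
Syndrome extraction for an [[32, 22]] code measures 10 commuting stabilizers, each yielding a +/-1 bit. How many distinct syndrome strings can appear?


Each stabilizer generator gives a binary (+1 or -1) measurement outcome.
With 10 independent generators:
Total syndromes = 2^10
= 1024

1024


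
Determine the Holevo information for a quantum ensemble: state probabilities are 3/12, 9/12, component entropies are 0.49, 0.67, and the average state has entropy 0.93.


chi = S(rho) - sum_i p_i * S(rho_i)
Weighted entropy = 3/12 * 0.49 + 9/12 * 0.67
= 0.6250
chi = 0.93 - 0.6250
= 0.3050

0.3050


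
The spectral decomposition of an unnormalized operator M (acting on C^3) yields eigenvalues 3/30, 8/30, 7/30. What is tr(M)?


tr(M) = sum of eigenvalues
= 3/30 + 8/30 + 7/30
= 18/30
= 0.6000

0.6000


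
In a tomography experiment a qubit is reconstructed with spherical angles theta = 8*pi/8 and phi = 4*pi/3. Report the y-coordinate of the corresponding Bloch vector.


theta = 3.1416, phi = 4.1888
r_y = sin(theta)*sin(phi) = 0.0000 * -0.8660
r_y = 0.0000

0.0000


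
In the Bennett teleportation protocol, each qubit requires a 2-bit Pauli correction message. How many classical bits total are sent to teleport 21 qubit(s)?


Quantum teleportation requires 2 classical bits per qubit teleported.
21 qubit(s) -> 2 * 21 = 42 classical bits

42


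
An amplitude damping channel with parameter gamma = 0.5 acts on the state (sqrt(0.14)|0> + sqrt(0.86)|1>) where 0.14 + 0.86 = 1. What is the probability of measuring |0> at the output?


For amplitude damping with parameter gamma on state sqrt(a)|0> + sqrt(b)|1>:
alpha^2 = 0.14, beta^2 = 0.86
P(|0>) = alpha^2 + gamma * beta^2
= 0.14 + 0.5 * 0.86
= 0.14 + 0.4300
= 0.5700

0.5700


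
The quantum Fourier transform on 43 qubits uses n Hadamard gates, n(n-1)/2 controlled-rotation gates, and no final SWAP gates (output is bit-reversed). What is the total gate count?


Hadamard gates: 43
Controlled rotations: n*(n-1)/2 = 43*42/2 = 903
SWAP gates: 0 (omitted)
Total = 43 + 903
= 946

946


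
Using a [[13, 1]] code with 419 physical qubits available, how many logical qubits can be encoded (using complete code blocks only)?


Each code block uses 13 physical qubits for 1 logical qubit(s).
Number of complete blocks = floor(419 / 13) = 32
Logical qubits = 32 * 1
= 32

32


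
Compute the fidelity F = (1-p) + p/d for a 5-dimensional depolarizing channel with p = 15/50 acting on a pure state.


F = (1-p) + p/d
= (1 - 0.3000) + 0.3000/5
= 0.7000 + 0.0600
= 0.7600

0.7600


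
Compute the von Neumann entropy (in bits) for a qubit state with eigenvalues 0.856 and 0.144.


S = -p*log2(p) - (1-p)*log2(1-p)
p = 0.8560, 1-p = 0.1440
= -0.8560 * log2(0.8560) - 0.1440 * log2(0.1440)
= -(-0.1920) - (-0.4026)
= 0.5946

0.5946


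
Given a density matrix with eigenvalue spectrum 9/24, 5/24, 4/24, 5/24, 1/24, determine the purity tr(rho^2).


tr(rho^2) = sum of eigenvalues squared
= (9/24)^2 + (5/24)^2 + (4/24)^2 + (5/24)^2 + (1/24)^2
= (81 + 25 + 16 + 25 + 1) / 576
= 148/576
= 0.2569

0.2569


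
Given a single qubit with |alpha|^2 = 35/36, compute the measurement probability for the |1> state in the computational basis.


|alpha|^2 = 35/36 = 0.9722
|beta|^2 = 1 - 35/36 = 1/36 = 0.0278
P(|1>) = |beta|^2 = 0.0278

0.0278


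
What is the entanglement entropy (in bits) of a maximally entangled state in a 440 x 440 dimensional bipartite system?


For a maximally entangled state in d x d:
S = log2(d) = log2(440)
= 8.7814

8.7814


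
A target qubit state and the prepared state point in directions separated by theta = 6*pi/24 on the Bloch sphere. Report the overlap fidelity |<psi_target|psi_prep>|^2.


For states separated by angle theta on Bloch sphere:
F = cos^2(theta/2)
theta = 6*pi/24 = 0.7854
theta/2 = 0.3927
cos(theta/2) = 0.9239
F = 0.8536

0.8536


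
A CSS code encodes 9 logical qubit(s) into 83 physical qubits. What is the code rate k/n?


Code rate R = k/n
= 9/83
= 0.1084

0.1084


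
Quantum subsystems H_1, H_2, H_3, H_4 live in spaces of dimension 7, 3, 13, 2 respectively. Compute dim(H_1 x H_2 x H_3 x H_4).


dim(H_1 x H_2 x H_3 x H_4) = 7 * 3 * 13 * 2
= 21 * 13 * 2
= 273 * 2
= 546

546


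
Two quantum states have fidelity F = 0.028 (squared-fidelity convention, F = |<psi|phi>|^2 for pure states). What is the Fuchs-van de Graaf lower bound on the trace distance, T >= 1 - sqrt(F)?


Fuchs-van de Graaf (squared-fidelity convention): 1 - sqrt(F) <= T <= sqrt(1 - F).
Lower bound: T >= 1 - sqrt(F)
sqrt(F) = sqrt(0.028) = 0.1673
T >= 1 - 0.1673
T >= 0.8327

0.8327


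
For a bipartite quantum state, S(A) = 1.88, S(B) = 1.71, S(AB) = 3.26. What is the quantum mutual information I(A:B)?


I(A:B) = S(A) + S(B) - S(AB)
= 1.88 + 1.71 - 3.26
= 0.3300

0.3300


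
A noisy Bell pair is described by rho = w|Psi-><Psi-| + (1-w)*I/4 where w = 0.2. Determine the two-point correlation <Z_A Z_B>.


|Psi-> = (|01> - |10>)/sqrt(2)
For the pure Bell state, <Z_A Z_B> = -1 (Bell-state Pauli correlator).
The maximally-mixed part I/4 has tr(I/4 * P tensor P) = 0 for any traceless Pauli P.
So <Z_A Z_B>_rho = w * (-1) + (1 - w) * 0
= 0.2 * (-1)
= -0.2000

-0.2000


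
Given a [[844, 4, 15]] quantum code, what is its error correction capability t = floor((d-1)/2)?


Code parameters: [[844, 4, 15]], distance d = 15.
Number of correctable errors = floor((d-1)/2)
= floor((15 - 1)/2)
= floor(14/2)
= 7

7


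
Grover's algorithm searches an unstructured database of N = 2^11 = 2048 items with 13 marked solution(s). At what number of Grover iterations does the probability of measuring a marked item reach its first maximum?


After j Grover iterations the success probability is P(j) = sin^2((2j+1)*theta), where sin(theta) = sqrt(k/N).
N = 2^11 = 2048, k = 13
sin(theta) = sqrt(k/N) = 0.0796721799
theta = arcsin(sqrt(k/N)) = 0.07975671018 rad
P(j) reaches its first maximum when (2j+1)*theta is as close as possible to pi/2, i.e. j = round(pi/(4*theta) - 1/2).
pi/(4*theta) - 1/2 = 9.3474
(For comparison, the common estimate pi/4 * sqrt(N/k) = 9.8579; the exact maximiser is used here.)
Optimal iterations = 9

9


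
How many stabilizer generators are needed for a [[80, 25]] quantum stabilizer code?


For an [[n,k]] stabilizer code:
Number of stabilizer generators = n - k
= 80 - 25
= 55

55


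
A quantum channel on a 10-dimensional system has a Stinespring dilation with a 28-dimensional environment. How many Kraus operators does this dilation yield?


Tracing out the environment in an orthonormal basis {|i>_E} gives Kraus operators K_i = <i|_E U |0>_E.
Number of Kraus operators = dim(H_env) = d_env
= 28

28


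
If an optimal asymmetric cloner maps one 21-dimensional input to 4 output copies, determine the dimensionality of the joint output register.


Output space = H^(tensor 4) where dim(H) = 21
dim = 21^4
= 441 (after 2 factors)
= 9261 (after 3 factors)
= 194481 (after 4 factors)
= 194481

194481


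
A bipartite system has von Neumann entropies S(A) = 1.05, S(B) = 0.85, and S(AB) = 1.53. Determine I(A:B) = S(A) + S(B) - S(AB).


I(A:B) = S(A) + S(B) - S(AB)
= 1.05 + 0.85 - 1.53
= 0.3700

0.3700
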